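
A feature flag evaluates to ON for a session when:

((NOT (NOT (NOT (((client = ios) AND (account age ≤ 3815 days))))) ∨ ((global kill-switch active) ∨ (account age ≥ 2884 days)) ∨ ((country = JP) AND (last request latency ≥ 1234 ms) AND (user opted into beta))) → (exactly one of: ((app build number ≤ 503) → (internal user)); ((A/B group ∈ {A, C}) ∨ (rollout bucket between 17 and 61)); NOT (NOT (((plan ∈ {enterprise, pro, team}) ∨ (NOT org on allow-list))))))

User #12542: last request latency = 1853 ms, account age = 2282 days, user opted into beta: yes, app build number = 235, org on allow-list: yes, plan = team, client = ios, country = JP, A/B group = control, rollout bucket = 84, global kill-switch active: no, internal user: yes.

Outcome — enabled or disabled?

Disabled

Atomic conditions:
  client = ios: ios == ios is true
  account age ≤ 3815 days: 2282 ≤ 3815 is true
  global kill-switch active: no → false
  account age ≥ 2884 days: 2282 ≥ 2884 is false
  country = JP: JP == JP is true
  last request latency ≥ 1234 ms: 1853 ≥ 1234 is true
  user opted into beta: yes → true
  app build number ≤ 503: 235 ≤ 503 is true
  internal user: yes → true
  A/B group ∈ {A, C}: control is not in the set → false
  rollout bucket between 17 and 61: 84 in [17, 61] is false
  plan ∈ {enterprise, pro, team}: team is in the set → true
  NOT org on allow-list: yes → false
Combine:
[1.1.1.1.1] true AND true = true
[1.1.1.1] NOT true = false
[1.1.1] NOT false = true
[1.1] NOT true = false
[1.2] false OR false = false
[1.3] true AND true AND true = true
[1] false OR false OR true = true
[2.1] true → true = true
[2.2] false OR false = false
[2.3.1.1] true OR false = true
[2.3.1] NOT true = false
[2.3] NOT false = true
[2] exactly-one(true, false, true) = false
[root] true → false = false
Overall: false → disabled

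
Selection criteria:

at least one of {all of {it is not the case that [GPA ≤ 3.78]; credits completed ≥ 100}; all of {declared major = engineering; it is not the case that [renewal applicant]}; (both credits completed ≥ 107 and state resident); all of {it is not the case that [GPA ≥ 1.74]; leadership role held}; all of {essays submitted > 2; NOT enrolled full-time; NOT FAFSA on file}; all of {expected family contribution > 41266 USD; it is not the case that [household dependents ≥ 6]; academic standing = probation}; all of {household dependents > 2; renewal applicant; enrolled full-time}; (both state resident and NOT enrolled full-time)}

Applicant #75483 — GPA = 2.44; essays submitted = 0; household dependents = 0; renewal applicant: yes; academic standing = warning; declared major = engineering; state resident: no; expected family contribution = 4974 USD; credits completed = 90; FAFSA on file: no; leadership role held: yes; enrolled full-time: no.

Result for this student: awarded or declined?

Declined

Atomic conditions:
  GPA ≤ 3.78: 2.44 ≤ 3.78 is true
  credits completed ≥ 100: 90 ≥ 100 is false
  declared major = engineering: engineering == engineering is true
  renewal applicant: yes → true
  credits completed ≥ 107: 90 ≥ 107 is false
  state resident: no → false
  GPA ≥ 1.74: 2.44 ≥ 1.74 is true
  leadership role held: yes → true
  essays submitted > 2: 0 > 2 is false
  NOT enrolled full-time: no → true
  NOT FAFSA on file: no → true
  expected family contribution > 41266 USD: 4974 > 41266 is false
  household dependents ≥ 6: 0 ≥ 6 is false
  academic standing = probation: warning == probation is false
  household dependents > 2: 0 > 2 is false
  enrolled full-time: no → false
Combine:
[1.1] NOT true = false
[1] false AND false = false
[2.2] NOT true = false
[2] true AND false = false
[3] false AND false = false
[4.1] NOT true = false
[4] false AND true = false
[5] false AND true AND true = false
[6.2] NOT false = true
[6] false AND true AND false = false
[7] false AND true AND false = false
[8] false AND true = false
[root] false OR false OR false OR false OR false OR false OR false OR false = false
Overall: false → declined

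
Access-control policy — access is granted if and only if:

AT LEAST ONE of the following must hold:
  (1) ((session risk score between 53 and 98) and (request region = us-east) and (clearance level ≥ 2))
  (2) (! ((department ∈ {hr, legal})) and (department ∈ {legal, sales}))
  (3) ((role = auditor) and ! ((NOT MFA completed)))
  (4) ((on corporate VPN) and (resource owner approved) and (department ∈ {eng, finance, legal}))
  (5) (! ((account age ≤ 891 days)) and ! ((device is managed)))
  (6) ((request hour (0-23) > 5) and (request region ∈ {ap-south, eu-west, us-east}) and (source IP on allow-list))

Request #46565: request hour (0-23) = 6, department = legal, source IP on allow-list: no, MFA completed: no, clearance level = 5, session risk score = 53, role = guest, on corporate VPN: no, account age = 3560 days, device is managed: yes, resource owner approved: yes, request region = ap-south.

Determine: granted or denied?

Denied

Atomic conditions:
  session risk score between 53 and 98: 53 in [53, 98] is true
  request region = us-east: ap-south == us-east is false
  clearance level ≥ 2: 5 ≥ 2 is true
  department ∈ {hr, legal}: legal is in the set → true
  department ∈ {legal, sales}: legal is in the set → true
  role = auditor: guest == auditor is false
  NOT MFA completed: no → true
  on corporate VPN: no → false
  resource owner approved: yes → true
  department ∈ {eng, finance, legal}: legal is in the set → true
  account age ≤ 891 days: 3560 ≤ 891 is false
  device is managed: yes → true
  request hour (0-23) > 5: 6 > 5 is true
  request region ∈ {ap-south, eu-west, us-east}: ap-south is in the set → true
  source IP on allow-list: no → false
Combine:
[1] true AND false AND true = false
[2.1] NOT true = false
[2] false AND true = false
[3.2] NOT true = false
[3] false AND false = false
[4] false AND true AND true = false
[5.1] NOT false = true
[5.2] NOT true = false
[5] true AND false = false
[6] true AND true AND false = false
[root] false OR false OR false OR false OR false OR false = false
Overall: false → denied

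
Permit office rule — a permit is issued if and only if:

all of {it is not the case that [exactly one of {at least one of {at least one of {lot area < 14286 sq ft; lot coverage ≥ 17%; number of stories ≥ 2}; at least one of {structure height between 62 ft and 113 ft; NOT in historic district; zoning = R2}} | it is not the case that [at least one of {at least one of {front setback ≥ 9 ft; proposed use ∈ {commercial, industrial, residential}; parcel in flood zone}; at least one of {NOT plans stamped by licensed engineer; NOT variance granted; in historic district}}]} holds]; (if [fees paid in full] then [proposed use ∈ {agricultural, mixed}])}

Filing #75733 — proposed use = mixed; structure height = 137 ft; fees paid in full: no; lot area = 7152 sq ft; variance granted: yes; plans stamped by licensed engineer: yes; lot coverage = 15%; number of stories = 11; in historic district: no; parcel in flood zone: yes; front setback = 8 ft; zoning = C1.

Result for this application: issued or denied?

Atomic conditions:
  lot area < 14286 sq ft: 7152 < 14286 is true
  lot coverage ≥ 17%: 15 ≥ 17 is false
  number of stories ≥ 2: 11 ≥ 2 is true
  structure height between 62 ft and 113 ft: 137 in [62, 113] is false
  NOT in historic district: no → true
  zoning = R2: C1 == R2 is false
  front setback ≥ 9 ft: 8 ≥ 9 is false
  proposed use ∈ {commercial, industrial, residential}: mixed is not in the set → false
  parcel in flood zone: yes → true
  NOT plans stamped by licensed engineer: yes → false
  NOT variance granted: yes → false
  in historic district: no → false
  fees paid in full: no → false
  proposed use ∈ {agricultural, mixed}: mixed is in the set → true
Combine:
[1.1.1.1] true OR false OR true = true
[1.1.1.2] false OR true OR false = true
[1.1.1] true OR true = true
[1.1.2.1.1] false OR false OR true = true
[1.1.2.1.2] false OR false OR false = false
[1.1.2.1] true OR false = true
[1.1.2] NOT true = false
[1.1] exactly-one(true, false) = true
[1] NOT true = false
[2] false → true (antecedent false ⇒ implication holds) = true
[root] false AND true = false
Overall: false → denied

Denied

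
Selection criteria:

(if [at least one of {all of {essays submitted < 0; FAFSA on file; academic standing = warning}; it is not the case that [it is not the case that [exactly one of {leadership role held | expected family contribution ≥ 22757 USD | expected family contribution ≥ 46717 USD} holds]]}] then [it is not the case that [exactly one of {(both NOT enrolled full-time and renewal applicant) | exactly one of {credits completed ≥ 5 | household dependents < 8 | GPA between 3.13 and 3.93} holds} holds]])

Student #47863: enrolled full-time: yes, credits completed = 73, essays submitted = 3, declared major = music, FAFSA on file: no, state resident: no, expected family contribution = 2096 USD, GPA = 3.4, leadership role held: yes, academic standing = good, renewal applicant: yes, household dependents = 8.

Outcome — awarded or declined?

Atomic conditions:
  essays submitted < 0: 3 < 0 is false
  FAFSA on file: no → false
  academic standing = warning: good == warning is false
  leadership role held: yes → true
  expected family contribution ≥ 22757 USD: 2096 ≥ 22757 is false
  expected family contribution ≥ 46717 USD: 2096 ≥ 46717 is false
  NOT enrolled full-time: yes → false
  renewal applicant: yes → true
  credits completed ≥ 5: 73 ≥ 5 is true
  household dependents < 8: 8 < 8 is false
  GPA between 3.13 and 3.93: 3.4 in [3.13, 3.93] is true
Combine:
[1.1] false AND false AND false = false
[1.2.1.1] exactly-one(true, false, false) = true
[1.2.1] NOT true = false
[1.2] NOT false = true
[1] false OR true = true
[2.1.1] false AND true = false
[2.1.2] exactly-one(true, false, true) = false
[2.1] exactly-one(false, false) = false
[2] NOT false = true
[root] true → true = true
Overall: true → awarded

Awarded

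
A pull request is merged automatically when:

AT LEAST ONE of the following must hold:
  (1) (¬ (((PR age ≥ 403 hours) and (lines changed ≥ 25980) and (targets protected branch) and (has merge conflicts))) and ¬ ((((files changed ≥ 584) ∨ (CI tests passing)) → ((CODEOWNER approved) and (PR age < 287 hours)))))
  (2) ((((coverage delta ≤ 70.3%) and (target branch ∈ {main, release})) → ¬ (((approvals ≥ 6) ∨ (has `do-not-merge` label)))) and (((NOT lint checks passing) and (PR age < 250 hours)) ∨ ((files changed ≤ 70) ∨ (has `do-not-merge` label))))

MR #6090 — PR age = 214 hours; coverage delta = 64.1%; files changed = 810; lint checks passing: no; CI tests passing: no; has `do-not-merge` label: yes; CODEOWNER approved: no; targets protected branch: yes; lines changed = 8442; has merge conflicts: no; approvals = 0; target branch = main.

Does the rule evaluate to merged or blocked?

Atomic conditions:
  PR age ≥ 403 hours: 214 ≥ 403 is false
  lines changed ≥ 25980: 8442 ≥ 25980 is false
  targets protected branch: yes → true
  has merge conflicts: no → false
  files changed ≥ 584: 810 ≥ 584 is true
  CI tests passing: no → false
  CODEOWNER approved: no → false
  PR age < 287 hours: 214 < 287 is true
  coverage delta ≤ 70.3%: 64.1 ≤ 70.3 is true
  target branch ∈ {main, release}: main is in the set → true
  approvals ≥ 6: 0 ≥ 6 is false
  has `do-not-merge` label: yes → true
  NOT lint checks passing: no → true
  PR age < 250 hours: 214 < 250 is true
  files changed ≤ 70: 810 ≤ 70 is false
Combine:
[1.1.1] false AND false AND true AND false = false
[1.1] NOT false = true
[1.2.1.1] true OR false = true
[1.2.1.2] false AND true = false
[1.2.1] true → false = false
[1.2] NOT false = true
[1] true AND true = true
[2.1.1] true AND true = true
[2.1.2.1] false OR true = true
[2.1.2] NOT true = false
[2.1] true → false = false
[2.2.1] true AND true = true
[2.2.2] false OR true = true
[2.2] true OR true = true
[2] false AND true = false
[root] true OR false = true
Overall: true → merged

Merged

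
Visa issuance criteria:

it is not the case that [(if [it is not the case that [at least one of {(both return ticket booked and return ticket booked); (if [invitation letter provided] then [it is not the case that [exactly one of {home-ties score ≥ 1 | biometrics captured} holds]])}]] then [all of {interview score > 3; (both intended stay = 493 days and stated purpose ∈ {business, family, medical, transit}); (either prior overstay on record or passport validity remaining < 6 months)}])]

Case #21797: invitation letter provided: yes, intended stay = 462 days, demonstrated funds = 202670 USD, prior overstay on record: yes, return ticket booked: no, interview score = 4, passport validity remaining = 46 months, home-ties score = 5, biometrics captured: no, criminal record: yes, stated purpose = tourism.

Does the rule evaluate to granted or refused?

Granted

Atomic conditions:
  return ticket booked: no → false
  invitation letter provided: yes → true
  home-ties score ≥ 1: 5 ≥ 1 is true
  biometrics captured: no → false
  interview score > 3: 4 > 3 is true
  intended stay = 493 days: 462 == 493 is false
  stated purpose ∈ {business, family, medical, transit}: tourism is not in the set → false
  prior overstay on record: yes → true
  passport validity remaining < 6 months: 46 < 6 is false
Combine:
[1.1.1.1] false AND false = false
[1.1.1.2.2.1] exactly-one(true, false) = true
[1.1.1.2.2] NOT true = false
[1.1.1.2] true → false = false
[1.1.1] false OR false = false
[1.1] NOT false = true
[1.2.2] false AND false = false
[1.2.3] true OR false = true
[1.2] true AND false AND true = false
[1] true → false = false
[root] NOT false = true
Overall: true → granted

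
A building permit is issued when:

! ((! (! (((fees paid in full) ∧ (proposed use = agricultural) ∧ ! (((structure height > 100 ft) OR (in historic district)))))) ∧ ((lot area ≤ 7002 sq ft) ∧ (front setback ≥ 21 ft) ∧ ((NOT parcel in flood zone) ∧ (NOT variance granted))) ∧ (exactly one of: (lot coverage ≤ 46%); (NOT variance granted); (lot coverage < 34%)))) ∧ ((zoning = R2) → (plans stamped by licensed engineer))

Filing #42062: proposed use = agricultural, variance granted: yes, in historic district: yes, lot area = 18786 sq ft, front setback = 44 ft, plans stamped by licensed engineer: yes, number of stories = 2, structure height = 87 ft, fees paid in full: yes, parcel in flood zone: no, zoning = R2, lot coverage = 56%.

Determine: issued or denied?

Atomic conditions:
  fees paid in full: yes → true
  proposed use = agricultural: agricultural == agricultural is true
  structure height > 100 ft: 87 > 100 is false
  in historic district: yes → true
  lot area ≤ 7002 sq ft: 18786 ≤ 7002 is false
  front setback ≥ 21 ft: 44 ≥ 21 is true
  NOT parcel in flood zone: no → true
  NOT variance granted: yes → false
  lot coverage ≤ 46%: 56 ≤ 46 is false
  lot coverage < 34%: 56 < 34 is false
  zoning = R2: R2 == R2 is true
  plans stamped by licensed engineer: yes → true
Combine:
[1.1.1.1.1.3.1] false OR true = true
[1.1.1.1.1.3] NOT true = false
[1.1.1.1.1] true AND true AND false = false
[1.1.1.1] NOT false = true
[1.1.1] NOT true = false
[1.1.2.3] true AND false = false
[1.1.2] false AND true AND false = false
[1.1.3] exactly-one(false, false, false) = false
[1.1] false AND false AND false = false
[1] NOT false = true
[2] true → true = true
[root] true AND true = true
Overall: true → issued

Issued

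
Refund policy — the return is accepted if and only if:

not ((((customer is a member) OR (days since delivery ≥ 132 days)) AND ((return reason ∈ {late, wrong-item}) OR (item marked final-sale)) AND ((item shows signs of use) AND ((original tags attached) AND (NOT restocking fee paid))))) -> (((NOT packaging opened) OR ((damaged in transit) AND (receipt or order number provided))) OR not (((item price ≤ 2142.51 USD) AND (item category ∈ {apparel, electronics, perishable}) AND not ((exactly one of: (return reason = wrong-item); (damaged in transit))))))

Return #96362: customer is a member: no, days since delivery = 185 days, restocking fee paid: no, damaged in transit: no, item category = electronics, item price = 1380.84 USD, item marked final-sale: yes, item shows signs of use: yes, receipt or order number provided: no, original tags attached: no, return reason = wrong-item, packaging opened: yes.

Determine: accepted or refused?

Atomic conditions:
  customer is a member: no → false
  days since delivery ≥ 132 days: 185 ≥ 132 is true
  return reason ∈ {late, wrong-item}: wrong-item is in the set → true
  item marked final-sale: yes → true
  item shows signs of use: yes → true
  original tags attached: no → false
  NOT restocking fee paid: no → true
  NOT packaging opened: yes → false
  damaged in transit: no → false
  receipt or order number provided: no → false
  item price ≤ 2142.51 USD: 1380.84 ≤ 2142.51 is true
  item category ∈ {apparel, electronics, perishable}: electronics is in the set → true
  return reason = wrong-item: wrong-item == wrong-item is true
Combine:
[1.1.1] false OR true = true
[1.1.2] true OR true = true
[1.1.3.2] false AND true = false
[1.1.3] true AND false = false
[1.1] true AND true AND false = false
[1] NOT false = true
[2.1.2] false AND false = false
[2.1] false OR false = false
[2.2.1.3.1] exactly-one(true, false) = true
[2.2.1.3] NOT true = false
[2.2.1] true AND true AND false = false
[2.2] NOT false = true
[2] false OR true = true
[root] true → true = true
Overall: true → accepted

Accepted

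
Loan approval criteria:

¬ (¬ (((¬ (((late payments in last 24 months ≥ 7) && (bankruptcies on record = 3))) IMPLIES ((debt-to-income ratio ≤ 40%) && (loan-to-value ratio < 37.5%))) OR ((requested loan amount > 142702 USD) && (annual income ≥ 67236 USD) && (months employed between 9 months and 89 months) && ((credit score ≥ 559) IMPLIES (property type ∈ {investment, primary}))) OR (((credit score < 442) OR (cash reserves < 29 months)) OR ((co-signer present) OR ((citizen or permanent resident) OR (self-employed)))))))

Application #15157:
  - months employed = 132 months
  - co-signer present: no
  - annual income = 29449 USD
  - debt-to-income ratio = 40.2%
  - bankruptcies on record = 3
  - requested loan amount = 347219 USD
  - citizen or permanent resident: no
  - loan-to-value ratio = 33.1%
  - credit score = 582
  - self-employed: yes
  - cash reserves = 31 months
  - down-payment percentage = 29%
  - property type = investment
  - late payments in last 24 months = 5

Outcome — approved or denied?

Atomic conditions:
  late payments in last 24 months ≥ 7: 5 ≥ 7 is false
  bankruptcies on record = 3: 3 == 3 is true
  debt-to-income ratio ≤ 40%: 40.2 ≤ 40 is false
  loan-to-value ratio < 37.5%: 33.1 < 37.5 is true
  requested loan amount > 142702 USD: 347219 > 142702 is true
  annual income ≥ 67236 USD: 29449 ≥ 67236 is false
  months employed between 9 months and 89 months: 132 in [9, 89] is false
  credit score ≥ 559: 582 ≥ 559 is true
  property type ∈ {investment, primary}: investment is in the set → true
  credit score < 442: 582 < 442 is false
  cash reserves < 29 months: 31 < 29 is false
  co-signer present: no → false
  citizen or permanent resident: no → false
  self-employed: yes → true
Combine:
[1.1.1.1.1] false AND true = false
[1.1.1.1] NOT false = true
[1.1.1.2] false AND true = false
[1.1.1] true → false = false
[1.1.2.4] true → true = true
[1.1.2] true AND false AND false AND true = false
[1.1.3.1] false OR false = false
[1.1.3.2.2] false OR true = true
[1.1.3.2] false OR true = true
[1.1.3] false OR true = true
[1.1] false OR false OR true = true
[1] NOT true = false
[root] NOT false = true
Overall: true → approved

Approved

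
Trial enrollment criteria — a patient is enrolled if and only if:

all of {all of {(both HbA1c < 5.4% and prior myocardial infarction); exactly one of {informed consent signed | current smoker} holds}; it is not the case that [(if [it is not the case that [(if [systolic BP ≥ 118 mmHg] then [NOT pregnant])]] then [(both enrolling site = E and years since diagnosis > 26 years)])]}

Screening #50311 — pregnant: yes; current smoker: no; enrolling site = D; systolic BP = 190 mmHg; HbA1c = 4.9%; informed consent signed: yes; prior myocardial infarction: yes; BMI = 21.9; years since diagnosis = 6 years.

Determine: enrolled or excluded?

Enrolled

Atomic conditions:
  HbA1c < 5.4%: 4.9 < 5.4 is true
  prior myocardial infarction: yes → true
  informed consent signed: yes → true
  current smoker: no → false
  systolic BP ≥ 118 mmHg: 190 ≥ 118 is true
  NOT pregnant: yes → false
  enrolling site = E: D == E is false
  years since diagnosis > 26 years: 6 > 26 is false
Combine:
[1.1] true AND true = true
[1.2] exactly-one(true, false) = true
[1] true AND true = true
[2.1.1.1] true → false = false
[2.1.1] NOT false = true
[2.1.2] false AND false = false
[2.1] true → false = false
[2] NOT false = true
[root] true AND true = true
Overall: true → enrolled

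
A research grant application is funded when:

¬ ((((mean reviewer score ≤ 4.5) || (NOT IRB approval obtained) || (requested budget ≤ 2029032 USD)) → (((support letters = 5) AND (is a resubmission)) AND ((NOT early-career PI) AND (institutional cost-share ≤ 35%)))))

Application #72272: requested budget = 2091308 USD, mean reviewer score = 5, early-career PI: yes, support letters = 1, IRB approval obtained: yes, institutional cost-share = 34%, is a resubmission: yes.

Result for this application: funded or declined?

Declined

Atomic conditions:
  mean reviewer score ≤ 4.5: 5 ≤ 4.5 is false
  NOT IRB approval obtained: yes → false
  requested budget ≤ 2029032 USD: 2091308 ≤ 2029032 is false
  support letters = 5: 1 == 5 is false
  is a resubmission: yes → true
  NOT early-career PI: yes → false
  institutional cost-share ≤ 35%: 34 ≤ 35 is true
Combine:
[1.1] false OR false OR false = false
[1.2.1] false AND true = false
[1.2.2] false AND true = false
[1.2] false AND false = false
[1] false → false (antecedent false ⇒ implication holds) = true
[root] NOT true = false
Overall: false → declined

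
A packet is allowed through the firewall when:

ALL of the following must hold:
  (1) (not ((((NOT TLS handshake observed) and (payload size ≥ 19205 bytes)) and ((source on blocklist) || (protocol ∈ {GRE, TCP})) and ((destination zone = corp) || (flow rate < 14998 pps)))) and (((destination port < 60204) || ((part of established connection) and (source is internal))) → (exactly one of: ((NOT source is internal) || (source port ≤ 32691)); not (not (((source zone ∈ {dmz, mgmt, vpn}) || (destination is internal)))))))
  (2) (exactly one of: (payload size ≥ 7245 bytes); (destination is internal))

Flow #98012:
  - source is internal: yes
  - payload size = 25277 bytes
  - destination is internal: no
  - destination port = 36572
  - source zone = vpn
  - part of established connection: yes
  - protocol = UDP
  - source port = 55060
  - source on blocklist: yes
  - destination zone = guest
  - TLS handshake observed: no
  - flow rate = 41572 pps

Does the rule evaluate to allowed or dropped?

Atomic conditions:
  NOT TLS handshake observed: no → true
  payload size ≥ 19205 bytes: 25277 ≥ 19205 is true
  source on blocklist: yes → true
  protocol ∈ {GRE, TCP}: UDP is not in the set → false
  destination zone = corp: guest == corp is false
  flow rate < 14998 pps: 41572 < 14998 is false
  destination port < 60204: 36572 < 60204 is true
  part of established connection: yes → true
  source is internal: yes → true
  NOT source is internal: yes → false
  source port ≤ 32691: 55060 ≤ 32691 is false
  source zone ∈ {dmz, mgmt, vpn}: vpn is in the set → true
  destination is internal: no → false
  payload size ≥ 7245 bytes: 25277 ≥ 7245 is true
Combine:
[1.1.1.1] true AND true = true
[1.1.1.2] true OR false = true
[1.1.1.3] false OR false = false
[1.1.1] true AND true AND false = false
[1.1] NOT false = true
[1.2.1.2] true AND true = true
[1.2.1] true OR true = true
[1.2.2.1] false OR false = false
[1.2.2.2.1.1] true OR false = true
[1.2.2.2.1] NOT true = false
[1.2.2.2] NOT false = true
[1.2.2] exactly-one(false, true) = true
[1.2] true → true = true
[1] true AND true = true
[2] exactly-one(true, false) = true
[root] true AND true = true
Overall: true → allowed

Allowed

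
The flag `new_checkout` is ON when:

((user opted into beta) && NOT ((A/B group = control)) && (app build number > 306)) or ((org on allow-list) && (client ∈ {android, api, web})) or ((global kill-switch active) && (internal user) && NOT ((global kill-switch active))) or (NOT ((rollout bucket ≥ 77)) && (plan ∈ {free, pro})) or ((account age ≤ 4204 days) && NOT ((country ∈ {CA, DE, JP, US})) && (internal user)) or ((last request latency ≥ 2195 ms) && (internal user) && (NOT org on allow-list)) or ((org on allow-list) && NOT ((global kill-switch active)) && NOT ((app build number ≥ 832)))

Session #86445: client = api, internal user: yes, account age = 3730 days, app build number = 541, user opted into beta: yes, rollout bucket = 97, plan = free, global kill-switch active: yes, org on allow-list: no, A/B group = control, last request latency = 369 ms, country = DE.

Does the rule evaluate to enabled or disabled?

Disabled

Atomic conditions:
  user opted into beta: yes → true
  A/B group = control: control == control is true
  app build number > 306: 541 > 306 is true
  org on allow-list: no → false
  client ∈ {android, api, web}: api is in the set → true
  global kill-switch active: yes → true
  internal user: yes → true
  rollout bucket ≥ 77: 97 ≥ 77 is true
  plan ∈ {free, pro}: free is in the set → true
  account age ≤ 4204 days: 3730 ≤ 4204 is true
  country ∈ {CA, DE, JP, US}: DE is in the set → true
  last request latency ≥ 2195 ms: 369 ≥ 2195 is false
  NOT org on allow-list: no → true
  app build number ≥ 832: 541 ≥ 832 is false
Combine:
[1.2] NOT true = false
[1] true AND false AND true = false
[2] false AND true = false
[3.3] NOT true = false
[3] true AND true AND false = false
[4.1] NOT true = false
[4] false AND true = false
[5.2] NOT true = false
[5] true AND false AND true = false
[6] false AND true AND true = false
[7.2] NOT true = false
[7.3] NOT false = true
[7] false AND false AND true = false
[root] false OR false OR false OR false OR false OR false OR false = false
Overall: false → disabled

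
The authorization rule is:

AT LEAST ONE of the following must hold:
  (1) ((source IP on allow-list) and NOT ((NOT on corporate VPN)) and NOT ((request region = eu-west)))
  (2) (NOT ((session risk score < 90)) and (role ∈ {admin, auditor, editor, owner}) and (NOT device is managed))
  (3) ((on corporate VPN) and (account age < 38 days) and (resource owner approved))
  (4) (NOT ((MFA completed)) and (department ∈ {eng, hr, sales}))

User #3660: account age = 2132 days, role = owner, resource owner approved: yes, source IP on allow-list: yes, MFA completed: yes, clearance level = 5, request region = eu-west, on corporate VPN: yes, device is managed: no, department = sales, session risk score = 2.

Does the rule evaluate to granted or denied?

Denied

Atomic conditions:
  source IP on allow-list: yes → true
  NOT on corporate VPN: yes → false
  request region = eu-west: eu-west == eu-west is true
  session risk score < 90: 2 < 90 is true
  role ∈ {admin, auditor, editor, owner}: owner is in the set → true
  NOT device is managed: no → true
  on corporate VPN: yes → true
  account age < 38 days: 2132 < 38 is false
  resource owner approved: yes → true
  MFA completed: yes → true
  department ∈ {eng, hr, sales}: sales is in the set → true
Combine:
[1.2] NOT false = true
[1.3] NOT true = false
[1] true AND true AND false = false
[2.1] NOT true = false
[2] false AND true AND true = false
[3] true AND false AND true = false
[4.1] NOT true = false
[4] false AND true = false
[root] false OR false OR false OR false = false
Overall: false → denied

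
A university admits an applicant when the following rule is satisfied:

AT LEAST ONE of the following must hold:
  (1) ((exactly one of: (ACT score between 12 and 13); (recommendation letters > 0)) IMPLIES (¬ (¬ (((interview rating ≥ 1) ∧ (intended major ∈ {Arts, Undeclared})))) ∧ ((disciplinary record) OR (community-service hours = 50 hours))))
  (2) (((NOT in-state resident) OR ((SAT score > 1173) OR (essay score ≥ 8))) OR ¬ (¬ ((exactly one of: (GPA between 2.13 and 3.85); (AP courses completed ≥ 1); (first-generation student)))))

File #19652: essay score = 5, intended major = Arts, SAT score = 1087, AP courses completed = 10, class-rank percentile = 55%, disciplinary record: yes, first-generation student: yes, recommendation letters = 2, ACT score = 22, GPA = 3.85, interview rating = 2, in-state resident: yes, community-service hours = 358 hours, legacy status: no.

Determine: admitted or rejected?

Atomic conditions:
  ACT score between 12 and 13: 22 in [12, 13] is false
  recommendation letters > 0: 2 > 0 is true
  interview rating ≥ 1: 2 ≥ 1 is true
  intended major ∈ {Arts, Undeclared}: Arts is in the set → true
  disciplinary record: yes → true
  community-service hours = 50 hours: 358 == 50 is false
  NOT in-state resident: yes → false
  SAT score > 1173: 1087 > 1173 is false
  essay score ≥ 8: 5 ≥ 8 is false
  GPA between 2.13 and 3.85: 3.85 in [2.13, 3.85] is true
  AP courses completed ≥ 1: 10 ≥ 1 is true
  first-generation student: yes → true
Combine:
[1.1] exactly-one(false, true) = true
[1.2.1.1.1] true AND true = true
[1.2.1.1] NOT true = false
[1.2.1] NOT false = true
[1.2.2] true OR false = true
[1.2] true AND true = true
[1] true → true = true
[2.1.2] false OR false = false
[2.1] false OR false = false
[2.2.1.1] exactly-one(true, true, true) = false
[2.2.1] NOT false = true
[2.2] NOT true = false
[2] false OR false = false
[root] true OR false = true
Overall: true → admitted

Admitted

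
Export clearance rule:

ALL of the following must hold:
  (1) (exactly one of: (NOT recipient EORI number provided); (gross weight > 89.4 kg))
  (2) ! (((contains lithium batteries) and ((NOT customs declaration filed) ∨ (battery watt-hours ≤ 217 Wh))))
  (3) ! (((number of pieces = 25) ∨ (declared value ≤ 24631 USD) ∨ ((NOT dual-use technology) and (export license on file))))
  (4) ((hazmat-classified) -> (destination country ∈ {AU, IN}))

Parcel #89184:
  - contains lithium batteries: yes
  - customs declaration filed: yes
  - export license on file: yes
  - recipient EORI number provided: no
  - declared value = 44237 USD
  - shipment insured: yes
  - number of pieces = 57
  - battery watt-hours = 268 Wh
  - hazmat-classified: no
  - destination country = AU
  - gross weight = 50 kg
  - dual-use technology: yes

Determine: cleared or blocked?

Cleared

Atomic conditions:
  NOT recipient EORI number provided: no → true
  gross weight > 89.4 kg: 50 > 89.4 is false
  contains lithium batteries: yes → true
  NOT customs declaration filed: yes → false
  battery watt-hours ≤ 217 Wh: 268 ≤ 217 is false
  number of pieces = 25: 57 == 25 is false
  declared value ≤ 24631 USD: 44237 ≤ 24631 is false
  NOT dual-use technology: yes → false
  export license on file: yes → true
  hazmat-classified: no → false
  destination country ∈ {AU, IN}: AU is in the set → true
Combine:
[1] exactly-one(true, false) = true
[2.1.2] false OR false = false
[2.1] true AND false = false
[2] NOT false = true
[3.1.3] false AND true = false
[3.1] false OR false OR false = false
[3] NOT false = true
[4] false → true (antecedent false ⇒ implication holds) = true
[root] true AND true AND true AND true = true
Overall: true → cleared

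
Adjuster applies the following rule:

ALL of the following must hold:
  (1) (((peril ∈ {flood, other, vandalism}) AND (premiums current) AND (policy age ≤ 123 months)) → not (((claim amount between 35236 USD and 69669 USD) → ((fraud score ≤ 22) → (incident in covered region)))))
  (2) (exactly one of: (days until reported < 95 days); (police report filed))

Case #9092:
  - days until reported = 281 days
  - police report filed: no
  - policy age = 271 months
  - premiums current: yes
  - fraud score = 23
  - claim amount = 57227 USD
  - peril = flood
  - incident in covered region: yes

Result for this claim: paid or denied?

Denied

Atomic conditions:
  peril ∈ {flood, other, vandalism}: flood is in the set → true
  premiums current: yes → true
  policy age ≤ 123 months: 271 ≤ 123 is false
  claim amount between 35236 USD and 69669 USD: 57227 in [35236, 69669] is true
  fraud score ≤ 22: 23 ≤ 22 is false
  incident in covered region: yes → true
  days until reported < 95 days: 281 < 95 is false
  police report filed: no → false
Combine:
[1.1] true AND true AND false = false
[1.2.1.2] false → true (antecedent false ⇒ implication holds) = true
[1.2.1] true → true = true
[1.2] NOT true = false
[1] false → false (antecedent false ⇒ implication holds) = true
[2] exactly-one(false, false) = false
[root] true AND false = false
Overall: false → denied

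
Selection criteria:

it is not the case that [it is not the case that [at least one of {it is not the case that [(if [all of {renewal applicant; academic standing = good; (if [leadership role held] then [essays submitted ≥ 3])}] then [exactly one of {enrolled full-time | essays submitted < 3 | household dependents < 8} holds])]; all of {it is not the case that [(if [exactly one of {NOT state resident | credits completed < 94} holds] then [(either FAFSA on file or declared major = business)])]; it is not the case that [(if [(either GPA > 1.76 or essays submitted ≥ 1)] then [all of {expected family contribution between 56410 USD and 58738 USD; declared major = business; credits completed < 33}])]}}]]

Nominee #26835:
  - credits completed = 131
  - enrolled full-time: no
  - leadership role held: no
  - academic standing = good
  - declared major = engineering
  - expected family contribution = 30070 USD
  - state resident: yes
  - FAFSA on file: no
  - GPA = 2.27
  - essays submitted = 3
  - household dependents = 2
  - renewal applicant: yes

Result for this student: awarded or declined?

Atomic conditions:
  renewal applicant: yes → true
  academic standing = good: good == good is true
  leadership role held: no → false
  essays submitted ≥ 3: 3 ≥ 3 is true
  enrolled full-time: no → false
  essays submitted < 3: 3 < 3 is false
  household dependents < 8: 2 < 8 is true
  NOT state resident: yes → false
  credits completed < 94: 131 < 94 is false
  FAFSA on file: no → false
  declared major = business: engineering == business is false
  GPA > 1.76: 2.27 > 1.76 is true
  essays submitted ≥ 1: 3 ≥ 1 is true
  expected family contribution between 56410 USD and 58738 USD: 30070 in [56410, 58738] is false
  credits completed < 33: 131 < 33 is false
Combine:
[1.1.1.1.1.3] false → true (antecedent false ⇒ implication holds) = true
[1.1.1.1.1] true AND true AND true = true
[1.1.1.1.2] exactly-one(false, false, true) = true
[1.1.1.1] true → true = true
[1.1.1] NOT true = false
[1.1.2.1.1.1] exactly-one(false, false) = false
[1.1.2.1.1.2] false OR false = false
[1.1.2.1.1] false → false (antecedent false ⇒ implication holds) = true
[1.1.2.1] NOT true = false
[1.1.2.2.1.1] true OR true = true
[1.1.2.2.1.2] false AND false AND false = false
[1.1.2.2.1] true → false = false
[1.1.2.2] NOT false = true
[1.1.2] false AND true = false
[1.1] false OR false = false
[1] NOT false = true
[root] NOT true = false
Overall: false → declined

Declined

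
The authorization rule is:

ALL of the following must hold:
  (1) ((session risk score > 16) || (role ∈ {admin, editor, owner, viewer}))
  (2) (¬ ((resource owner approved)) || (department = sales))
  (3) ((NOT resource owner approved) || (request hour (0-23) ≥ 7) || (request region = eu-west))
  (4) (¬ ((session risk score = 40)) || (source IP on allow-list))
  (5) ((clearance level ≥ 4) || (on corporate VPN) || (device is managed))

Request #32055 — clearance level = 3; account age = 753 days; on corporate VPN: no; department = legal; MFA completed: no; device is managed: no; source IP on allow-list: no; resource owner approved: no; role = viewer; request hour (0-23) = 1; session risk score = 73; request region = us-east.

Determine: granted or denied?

Atomic conditions:
  session risk score > 16: 73 > 16 is true
  role ∈ {admin, editor, owner, viewer}: viewer is in the set → true
  resource owner approved: no → false
  department = sales: legal == sales is false
  NOT resource owner approved: no → true
  request hour (0-23) ≥ 7: 1 ≥ 7 is false
  request region = eu-west: us-east == eu-west is false
  session risk score = 40: 73 == 40 is false
  source IP on allow-list: no → false
  clearance level ≥ 4: 3 ≥ 4 is false
  on corporate VPN: no → false
  device is managed: no → false
Combine:
[1] true OR true = true
[2.1] NOT false = true
[2] true OR false = true
[3] true OR false OR false = true
[4.1] NOT false = true
[4] true OR false = true
[5] false OR false OR false = false
[root] true AND true AND true AND true AND false = false
Overall: false → denied

Denied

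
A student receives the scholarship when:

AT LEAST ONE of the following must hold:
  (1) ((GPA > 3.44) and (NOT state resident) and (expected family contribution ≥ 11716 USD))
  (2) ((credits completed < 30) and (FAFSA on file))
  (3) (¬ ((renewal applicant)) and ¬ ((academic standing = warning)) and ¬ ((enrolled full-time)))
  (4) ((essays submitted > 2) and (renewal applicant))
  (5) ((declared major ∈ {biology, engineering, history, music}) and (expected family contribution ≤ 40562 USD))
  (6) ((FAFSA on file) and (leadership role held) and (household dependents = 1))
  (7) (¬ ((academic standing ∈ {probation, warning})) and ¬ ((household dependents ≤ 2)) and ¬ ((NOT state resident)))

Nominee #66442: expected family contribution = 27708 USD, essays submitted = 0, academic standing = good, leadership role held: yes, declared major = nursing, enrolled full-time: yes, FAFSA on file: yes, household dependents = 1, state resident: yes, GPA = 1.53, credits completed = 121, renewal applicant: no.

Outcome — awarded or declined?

Atomic conditions:
  GPA > 3.44: 1.53 > 3.44 is false
  NOT state resident: yes → false
  expected family contribution ≥ 11716 USD: 27708 ≥ 11716 is true
  credits completed < 30: 121 < 30 is false
  FAFSA on file: yes → true
  renewal applicant: no → false
  academic standing = warning: good == warning is false
  enrolled full-time: yes → true
  essays submitted > 2: 0 > 2 is false
  declared major ∈ {biology, engineering, history, music}: nursing is not in the set → false
  expected family contribution ≤ 40562 USD: 27708 ≤ 40562 is true
  leadership role held: yes → true
  household dependents = 1: 1 == 1 is true
  academic standing ∈ {probation, warning}: good is not in the set → false
  household dependents ≤ 2: 1 ≤ 2 is true
Combine:
[1] false AND false AND true = false
[2] false AND true = false
[3.1] NOT false = true
[3.2] NOT false = true
[3.3] NOT true = false
[3] true AND true AND false = false
[4] false AND false = false
[5] false AND true = false
[6] true AND true AND true = true
[7.1] NOT false = true
[7.2] NOT true = false
[7.3] NOT false = true
[7] true AND false AND true = false
[root] false OR false OR false OR false OR false OR true OR false = true
Overall: true → awarded

Awarded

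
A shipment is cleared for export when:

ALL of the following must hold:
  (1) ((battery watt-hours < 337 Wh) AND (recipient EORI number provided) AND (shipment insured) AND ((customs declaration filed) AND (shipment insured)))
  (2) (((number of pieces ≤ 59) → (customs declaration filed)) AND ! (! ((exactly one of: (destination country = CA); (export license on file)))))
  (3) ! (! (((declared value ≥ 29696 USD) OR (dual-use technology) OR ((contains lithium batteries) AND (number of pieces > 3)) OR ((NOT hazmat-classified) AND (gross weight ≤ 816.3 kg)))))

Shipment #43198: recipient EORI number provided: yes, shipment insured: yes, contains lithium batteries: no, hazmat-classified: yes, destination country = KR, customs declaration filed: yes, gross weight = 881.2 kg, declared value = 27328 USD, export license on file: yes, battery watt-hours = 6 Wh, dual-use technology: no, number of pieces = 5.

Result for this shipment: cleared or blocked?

Blocked

Atomic conditions:
  battery watt-hours < 337 Wh: 6 < 337 is true
  recipient EORI number provided: yes → true
  shipment insured: yes → true
  customs declaration filed: yes → true
  number of pieces ≤ 59: 5 ≤ 59 is true
  destination country = CA: KR == CA is false
  export license on file: yes → true
  declared value ≥ 29696 USD: 27328 ≥ 29696 is false
  dual-use technology: no → false
  contains lithium batteries: no → false
  number of pieces > 3: 5 > 3 is true
  NOT hazmat-classified: yes → false
  gross weight ≤ 816.3 kg: 881.2 ≤ 816.3 is false
Combine:
[1.4] true AND true = true
[1] true AND true AND true AND true = true
[2.1] true → true = true
[2.2.1.1] exactly-one(false, true) = true
[2.2.1] NOT true = false
[2.2] NOT false = true
[2] true AND true = true
[3.1.1.3] false AND true = false
[3.1.1.4] false AND false = false
[3.1.1] false OR false OR false OR false = false
[3.1] NOT false = true
[3] NOT true = false
[root] true AND true AND false = false
Overall: false → blocked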